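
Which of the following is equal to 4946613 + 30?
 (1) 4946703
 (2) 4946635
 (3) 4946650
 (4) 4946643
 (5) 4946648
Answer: 4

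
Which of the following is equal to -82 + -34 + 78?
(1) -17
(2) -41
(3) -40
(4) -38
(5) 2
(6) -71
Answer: 4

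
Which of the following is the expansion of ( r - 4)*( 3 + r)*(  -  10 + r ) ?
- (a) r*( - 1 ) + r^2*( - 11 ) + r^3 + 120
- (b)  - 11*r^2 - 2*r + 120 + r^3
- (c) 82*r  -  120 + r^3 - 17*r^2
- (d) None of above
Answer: b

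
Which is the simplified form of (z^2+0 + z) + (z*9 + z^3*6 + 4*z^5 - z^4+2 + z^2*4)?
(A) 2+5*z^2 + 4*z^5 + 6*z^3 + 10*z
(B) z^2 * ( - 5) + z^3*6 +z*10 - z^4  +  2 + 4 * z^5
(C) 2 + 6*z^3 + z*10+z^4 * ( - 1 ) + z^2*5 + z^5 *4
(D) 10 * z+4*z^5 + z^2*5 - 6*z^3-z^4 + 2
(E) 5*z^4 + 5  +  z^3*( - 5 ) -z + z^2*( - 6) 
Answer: C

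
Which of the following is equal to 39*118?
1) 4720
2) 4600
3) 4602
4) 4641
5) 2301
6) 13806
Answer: 3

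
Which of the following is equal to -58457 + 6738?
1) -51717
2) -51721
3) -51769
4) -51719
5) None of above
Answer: 4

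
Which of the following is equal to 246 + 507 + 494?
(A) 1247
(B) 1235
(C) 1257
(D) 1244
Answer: A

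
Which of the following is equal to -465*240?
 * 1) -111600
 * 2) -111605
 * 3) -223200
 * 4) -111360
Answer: 1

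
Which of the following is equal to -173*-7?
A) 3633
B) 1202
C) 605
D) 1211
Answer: D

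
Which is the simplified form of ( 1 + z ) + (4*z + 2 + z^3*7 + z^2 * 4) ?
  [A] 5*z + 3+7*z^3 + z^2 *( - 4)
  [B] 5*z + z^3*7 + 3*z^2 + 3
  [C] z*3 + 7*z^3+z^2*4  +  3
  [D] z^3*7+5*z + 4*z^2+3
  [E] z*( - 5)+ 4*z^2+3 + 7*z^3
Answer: D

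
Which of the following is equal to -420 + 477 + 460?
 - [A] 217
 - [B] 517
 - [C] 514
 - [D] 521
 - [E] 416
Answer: B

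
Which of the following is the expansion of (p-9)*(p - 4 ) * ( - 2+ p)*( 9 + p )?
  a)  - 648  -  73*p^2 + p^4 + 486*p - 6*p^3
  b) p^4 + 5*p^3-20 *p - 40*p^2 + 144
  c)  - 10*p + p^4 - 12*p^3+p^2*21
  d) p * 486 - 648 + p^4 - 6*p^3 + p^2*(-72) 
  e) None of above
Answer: a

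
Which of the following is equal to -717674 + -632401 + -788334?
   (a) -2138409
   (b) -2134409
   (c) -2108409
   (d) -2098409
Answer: a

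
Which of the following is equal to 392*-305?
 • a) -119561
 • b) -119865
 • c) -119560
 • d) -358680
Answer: c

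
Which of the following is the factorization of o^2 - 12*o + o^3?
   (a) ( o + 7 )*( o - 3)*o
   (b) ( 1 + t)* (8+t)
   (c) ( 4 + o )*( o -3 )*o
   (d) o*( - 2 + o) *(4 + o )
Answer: c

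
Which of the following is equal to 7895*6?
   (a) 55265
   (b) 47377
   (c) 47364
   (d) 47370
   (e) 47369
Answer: d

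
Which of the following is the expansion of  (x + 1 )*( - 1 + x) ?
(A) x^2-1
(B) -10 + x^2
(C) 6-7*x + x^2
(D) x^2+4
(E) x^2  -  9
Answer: A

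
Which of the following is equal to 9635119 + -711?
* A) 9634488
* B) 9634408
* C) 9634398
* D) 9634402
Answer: B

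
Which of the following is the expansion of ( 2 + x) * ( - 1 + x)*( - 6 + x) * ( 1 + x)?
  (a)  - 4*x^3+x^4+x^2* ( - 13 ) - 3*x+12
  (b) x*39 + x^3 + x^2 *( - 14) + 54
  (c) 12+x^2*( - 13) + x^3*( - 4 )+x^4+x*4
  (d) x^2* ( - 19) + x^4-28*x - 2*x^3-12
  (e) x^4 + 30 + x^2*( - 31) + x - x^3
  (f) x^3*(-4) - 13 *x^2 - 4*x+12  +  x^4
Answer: c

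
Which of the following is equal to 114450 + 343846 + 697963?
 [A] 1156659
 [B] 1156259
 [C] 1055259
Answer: B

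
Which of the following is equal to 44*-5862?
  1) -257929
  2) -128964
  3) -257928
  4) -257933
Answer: 3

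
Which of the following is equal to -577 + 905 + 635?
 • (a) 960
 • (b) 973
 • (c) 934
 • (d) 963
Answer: d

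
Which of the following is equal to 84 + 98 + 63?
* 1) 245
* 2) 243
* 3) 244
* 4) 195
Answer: 1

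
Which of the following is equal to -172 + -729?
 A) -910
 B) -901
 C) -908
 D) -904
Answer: B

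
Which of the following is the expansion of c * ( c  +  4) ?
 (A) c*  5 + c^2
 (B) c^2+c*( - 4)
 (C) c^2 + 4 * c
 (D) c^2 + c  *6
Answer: C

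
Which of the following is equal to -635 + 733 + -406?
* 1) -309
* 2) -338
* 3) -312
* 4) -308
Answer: 4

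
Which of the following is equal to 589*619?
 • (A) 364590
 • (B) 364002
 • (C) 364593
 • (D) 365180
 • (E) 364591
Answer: E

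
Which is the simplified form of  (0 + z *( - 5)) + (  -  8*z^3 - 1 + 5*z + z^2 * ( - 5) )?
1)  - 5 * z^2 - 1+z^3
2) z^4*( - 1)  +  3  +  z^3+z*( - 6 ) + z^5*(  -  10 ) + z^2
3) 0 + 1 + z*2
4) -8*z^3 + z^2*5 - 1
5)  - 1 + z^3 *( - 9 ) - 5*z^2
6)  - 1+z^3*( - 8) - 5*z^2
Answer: 6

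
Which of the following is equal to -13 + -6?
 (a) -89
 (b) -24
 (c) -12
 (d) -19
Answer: d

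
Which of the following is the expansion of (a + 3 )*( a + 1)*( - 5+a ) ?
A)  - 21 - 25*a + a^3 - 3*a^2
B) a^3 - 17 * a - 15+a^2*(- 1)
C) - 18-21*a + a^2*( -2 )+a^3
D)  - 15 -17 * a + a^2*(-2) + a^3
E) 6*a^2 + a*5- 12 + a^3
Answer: B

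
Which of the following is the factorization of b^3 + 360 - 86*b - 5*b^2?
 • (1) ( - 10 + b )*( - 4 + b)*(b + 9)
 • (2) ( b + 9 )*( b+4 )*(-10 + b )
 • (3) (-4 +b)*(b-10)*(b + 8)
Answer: 1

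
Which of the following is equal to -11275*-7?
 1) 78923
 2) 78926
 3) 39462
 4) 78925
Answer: 4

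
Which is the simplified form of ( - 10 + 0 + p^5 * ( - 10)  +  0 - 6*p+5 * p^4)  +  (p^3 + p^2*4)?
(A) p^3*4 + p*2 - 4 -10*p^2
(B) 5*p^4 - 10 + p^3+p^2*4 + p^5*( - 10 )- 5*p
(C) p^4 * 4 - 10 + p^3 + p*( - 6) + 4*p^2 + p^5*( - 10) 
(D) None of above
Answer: D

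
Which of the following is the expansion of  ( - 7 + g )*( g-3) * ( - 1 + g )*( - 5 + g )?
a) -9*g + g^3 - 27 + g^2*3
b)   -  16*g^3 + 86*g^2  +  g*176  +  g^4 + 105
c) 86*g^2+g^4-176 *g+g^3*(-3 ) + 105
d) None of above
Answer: d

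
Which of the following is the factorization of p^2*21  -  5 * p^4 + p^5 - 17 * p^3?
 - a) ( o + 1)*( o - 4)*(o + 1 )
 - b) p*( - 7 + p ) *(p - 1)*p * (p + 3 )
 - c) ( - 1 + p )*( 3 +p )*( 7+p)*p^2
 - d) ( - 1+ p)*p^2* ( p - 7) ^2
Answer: b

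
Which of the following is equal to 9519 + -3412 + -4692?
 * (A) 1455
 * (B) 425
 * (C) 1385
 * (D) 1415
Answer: D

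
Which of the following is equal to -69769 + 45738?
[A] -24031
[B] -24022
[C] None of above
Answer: A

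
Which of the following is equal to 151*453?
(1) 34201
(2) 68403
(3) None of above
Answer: 2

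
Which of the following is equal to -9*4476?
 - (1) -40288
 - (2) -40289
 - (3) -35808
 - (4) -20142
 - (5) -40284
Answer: 5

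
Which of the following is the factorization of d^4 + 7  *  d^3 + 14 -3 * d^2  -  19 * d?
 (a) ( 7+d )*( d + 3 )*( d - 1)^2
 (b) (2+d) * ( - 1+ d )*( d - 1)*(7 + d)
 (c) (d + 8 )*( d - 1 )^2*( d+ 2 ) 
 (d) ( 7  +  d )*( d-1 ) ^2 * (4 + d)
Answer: b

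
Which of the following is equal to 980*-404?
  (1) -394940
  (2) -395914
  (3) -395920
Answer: 3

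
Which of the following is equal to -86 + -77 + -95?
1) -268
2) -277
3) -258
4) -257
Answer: 3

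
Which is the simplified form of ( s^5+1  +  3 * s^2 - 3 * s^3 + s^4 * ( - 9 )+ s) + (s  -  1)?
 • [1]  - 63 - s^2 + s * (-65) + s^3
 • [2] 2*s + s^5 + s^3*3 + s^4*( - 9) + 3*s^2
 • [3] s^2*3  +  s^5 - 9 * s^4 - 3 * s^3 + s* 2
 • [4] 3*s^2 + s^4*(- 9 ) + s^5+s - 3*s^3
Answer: 3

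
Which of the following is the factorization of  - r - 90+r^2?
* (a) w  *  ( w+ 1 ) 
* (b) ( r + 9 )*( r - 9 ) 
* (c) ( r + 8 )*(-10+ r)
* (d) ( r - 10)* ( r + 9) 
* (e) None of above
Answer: d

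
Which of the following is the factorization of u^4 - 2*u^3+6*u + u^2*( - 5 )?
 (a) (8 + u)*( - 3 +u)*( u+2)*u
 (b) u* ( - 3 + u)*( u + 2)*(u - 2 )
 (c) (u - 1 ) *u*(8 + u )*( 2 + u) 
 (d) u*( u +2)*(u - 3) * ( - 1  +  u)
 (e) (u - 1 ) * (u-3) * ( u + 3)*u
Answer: d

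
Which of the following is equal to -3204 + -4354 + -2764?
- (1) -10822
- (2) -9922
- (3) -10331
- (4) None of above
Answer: 4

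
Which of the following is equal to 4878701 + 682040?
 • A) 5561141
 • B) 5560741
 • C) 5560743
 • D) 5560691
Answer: B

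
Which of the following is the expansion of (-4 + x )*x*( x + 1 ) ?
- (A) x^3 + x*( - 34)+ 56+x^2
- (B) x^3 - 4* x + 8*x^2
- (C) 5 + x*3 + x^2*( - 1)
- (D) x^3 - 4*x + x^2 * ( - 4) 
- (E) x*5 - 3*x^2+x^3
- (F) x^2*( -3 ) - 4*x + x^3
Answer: F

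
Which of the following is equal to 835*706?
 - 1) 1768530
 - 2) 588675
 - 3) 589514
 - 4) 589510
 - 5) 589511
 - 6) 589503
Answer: 4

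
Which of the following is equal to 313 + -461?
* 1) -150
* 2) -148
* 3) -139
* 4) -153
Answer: 2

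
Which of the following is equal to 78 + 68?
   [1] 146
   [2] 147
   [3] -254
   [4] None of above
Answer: 1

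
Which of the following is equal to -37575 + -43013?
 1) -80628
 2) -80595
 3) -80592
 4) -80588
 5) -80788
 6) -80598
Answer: 4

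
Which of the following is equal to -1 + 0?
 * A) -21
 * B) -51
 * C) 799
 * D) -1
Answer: D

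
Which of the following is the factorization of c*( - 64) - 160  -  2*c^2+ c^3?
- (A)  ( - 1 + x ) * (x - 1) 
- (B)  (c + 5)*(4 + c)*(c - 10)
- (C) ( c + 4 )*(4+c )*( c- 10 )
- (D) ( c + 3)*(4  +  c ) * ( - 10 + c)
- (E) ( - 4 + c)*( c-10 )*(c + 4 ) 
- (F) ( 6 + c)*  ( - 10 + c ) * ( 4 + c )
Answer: C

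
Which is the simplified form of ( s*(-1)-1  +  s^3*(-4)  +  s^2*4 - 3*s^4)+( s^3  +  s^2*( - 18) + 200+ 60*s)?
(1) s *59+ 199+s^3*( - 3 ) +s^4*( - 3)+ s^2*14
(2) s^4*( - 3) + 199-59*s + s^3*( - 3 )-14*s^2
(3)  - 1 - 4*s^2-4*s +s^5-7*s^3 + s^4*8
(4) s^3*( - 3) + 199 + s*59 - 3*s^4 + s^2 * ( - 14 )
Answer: 4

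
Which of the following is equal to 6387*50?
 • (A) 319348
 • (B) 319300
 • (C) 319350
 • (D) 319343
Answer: C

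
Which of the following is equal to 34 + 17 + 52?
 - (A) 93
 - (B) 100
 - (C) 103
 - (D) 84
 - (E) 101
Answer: C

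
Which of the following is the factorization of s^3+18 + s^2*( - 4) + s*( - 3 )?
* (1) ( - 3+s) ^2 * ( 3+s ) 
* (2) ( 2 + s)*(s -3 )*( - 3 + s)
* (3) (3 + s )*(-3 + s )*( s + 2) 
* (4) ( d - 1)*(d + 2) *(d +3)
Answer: 2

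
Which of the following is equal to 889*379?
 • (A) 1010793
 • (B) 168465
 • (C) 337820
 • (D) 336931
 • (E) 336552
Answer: D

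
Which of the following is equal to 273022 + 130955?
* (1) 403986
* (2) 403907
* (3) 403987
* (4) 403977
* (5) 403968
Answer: 4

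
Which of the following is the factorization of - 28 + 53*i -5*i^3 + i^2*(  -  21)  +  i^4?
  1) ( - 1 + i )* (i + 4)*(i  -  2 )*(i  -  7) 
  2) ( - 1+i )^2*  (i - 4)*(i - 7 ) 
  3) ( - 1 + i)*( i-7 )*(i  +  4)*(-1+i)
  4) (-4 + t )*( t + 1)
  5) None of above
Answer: 3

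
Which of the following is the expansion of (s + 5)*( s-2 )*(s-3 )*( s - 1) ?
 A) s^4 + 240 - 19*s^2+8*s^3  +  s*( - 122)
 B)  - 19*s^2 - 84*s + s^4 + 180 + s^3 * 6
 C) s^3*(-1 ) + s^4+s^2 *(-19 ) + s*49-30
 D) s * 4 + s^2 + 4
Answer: C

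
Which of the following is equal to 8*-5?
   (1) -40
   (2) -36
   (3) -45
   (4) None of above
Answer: 1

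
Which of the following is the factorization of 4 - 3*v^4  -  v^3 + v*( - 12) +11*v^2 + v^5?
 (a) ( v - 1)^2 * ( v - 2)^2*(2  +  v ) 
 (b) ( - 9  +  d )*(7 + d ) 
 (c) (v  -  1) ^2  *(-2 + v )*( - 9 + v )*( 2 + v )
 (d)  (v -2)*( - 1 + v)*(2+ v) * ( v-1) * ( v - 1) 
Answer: d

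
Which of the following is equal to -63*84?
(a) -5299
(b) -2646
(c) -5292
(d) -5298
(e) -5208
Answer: c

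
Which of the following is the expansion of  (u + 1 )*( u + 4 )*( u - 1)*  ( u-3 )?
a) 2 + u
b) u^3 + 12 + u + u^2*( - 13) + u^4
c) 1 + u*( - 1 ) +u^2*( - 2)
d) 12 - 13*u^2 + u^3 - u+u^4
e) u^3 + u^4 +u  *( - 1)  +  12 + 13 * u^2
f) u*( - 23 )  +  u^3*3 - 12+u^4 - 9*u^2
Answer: d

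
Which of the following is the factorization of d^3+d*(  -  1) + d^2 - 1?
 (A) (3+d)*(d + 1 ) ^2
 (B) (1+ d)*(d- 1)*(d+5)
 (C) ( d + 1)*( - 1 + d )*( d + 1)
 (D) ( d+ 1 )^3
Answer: C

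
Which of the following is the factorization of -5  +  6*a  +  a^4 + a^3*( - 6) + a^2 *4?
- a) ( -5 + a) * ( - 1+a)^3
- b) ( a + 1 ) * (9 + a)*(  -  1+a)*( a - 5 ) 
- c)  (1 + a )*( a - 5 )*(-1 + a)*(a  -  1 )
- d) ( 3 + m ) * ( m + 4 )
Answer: c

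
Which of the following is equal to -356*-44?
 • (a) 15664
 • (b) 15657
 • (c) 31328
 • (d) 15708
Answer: a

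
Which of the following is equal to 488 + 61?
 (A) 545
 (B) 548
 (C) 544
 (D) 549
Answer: D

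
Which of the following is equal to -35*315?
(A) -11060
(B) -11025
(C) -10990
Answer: B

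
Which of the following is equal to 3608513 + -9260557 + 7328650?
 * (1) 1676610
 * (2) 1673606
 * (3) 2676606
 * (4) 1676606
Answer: 4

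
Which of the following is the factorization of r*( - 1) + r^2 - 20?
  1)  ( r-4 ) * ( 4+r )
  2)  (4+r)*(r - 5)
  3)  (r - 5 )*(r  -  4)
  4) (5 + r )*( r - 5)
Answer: 2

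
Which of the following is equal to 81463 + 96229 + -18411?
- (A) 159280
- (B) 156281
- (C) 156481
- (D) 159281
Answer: D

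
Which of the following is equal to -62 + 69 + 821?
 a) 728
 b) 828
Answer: b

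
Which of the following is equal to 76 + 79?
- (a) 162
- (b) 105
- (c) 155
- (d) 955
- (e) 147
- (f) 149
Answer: c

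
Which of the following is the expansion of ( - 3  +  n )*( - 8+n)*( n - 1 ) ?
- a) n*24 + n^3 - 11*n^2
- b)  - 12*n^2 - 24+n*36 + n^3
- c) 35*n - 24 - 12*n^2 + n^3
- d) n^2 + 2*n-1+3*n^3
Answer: c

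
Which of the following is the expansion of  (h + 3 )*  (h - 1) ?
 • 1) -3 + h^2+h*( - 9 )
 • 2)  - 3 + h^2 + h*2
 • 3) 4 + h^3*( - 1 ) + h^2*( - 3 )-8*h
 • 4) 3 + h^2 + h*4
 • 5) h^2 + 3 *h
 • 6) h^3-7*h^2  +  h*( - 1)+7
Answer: 2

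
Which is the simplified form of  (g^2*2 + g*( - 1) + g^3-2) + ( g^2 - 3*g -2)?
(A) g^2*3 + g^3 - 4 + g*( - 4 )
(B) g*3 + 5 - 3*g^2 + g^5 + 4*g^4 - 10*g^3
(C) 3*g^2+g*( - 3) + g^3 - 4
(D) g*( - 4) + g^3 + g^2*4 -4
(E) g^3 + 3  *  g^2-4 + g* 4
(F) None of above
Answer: A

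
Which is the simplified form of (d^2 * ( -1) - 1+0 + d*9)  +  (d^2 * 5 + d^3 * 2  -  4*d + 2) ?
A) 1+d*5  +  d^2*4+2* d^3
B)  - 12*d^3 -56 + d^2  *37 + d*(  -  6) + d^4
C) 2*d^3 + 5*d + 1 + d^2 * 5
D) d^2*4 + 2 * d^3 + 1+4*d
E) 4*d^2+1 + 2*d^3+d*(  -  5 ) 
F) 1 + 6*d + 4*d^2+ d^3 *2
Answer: A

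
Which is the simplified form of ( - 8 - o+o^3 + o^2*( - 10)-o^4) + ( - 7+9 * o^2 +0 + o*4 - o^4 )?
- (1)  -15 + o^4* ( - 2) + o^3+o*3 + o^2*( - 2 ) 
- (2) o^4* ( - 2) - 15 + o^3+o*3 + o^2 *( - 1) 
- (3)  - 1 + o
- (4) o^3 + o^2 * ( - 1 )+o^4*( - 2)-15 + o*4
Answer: 2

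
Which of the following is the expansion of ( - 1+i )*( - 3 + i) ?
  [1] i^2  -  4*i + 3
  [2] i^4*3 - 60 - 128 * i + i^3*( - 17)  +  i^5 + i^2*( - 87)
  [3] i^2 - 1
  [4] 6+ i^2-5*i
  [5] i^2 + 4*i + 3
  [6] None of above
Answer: 1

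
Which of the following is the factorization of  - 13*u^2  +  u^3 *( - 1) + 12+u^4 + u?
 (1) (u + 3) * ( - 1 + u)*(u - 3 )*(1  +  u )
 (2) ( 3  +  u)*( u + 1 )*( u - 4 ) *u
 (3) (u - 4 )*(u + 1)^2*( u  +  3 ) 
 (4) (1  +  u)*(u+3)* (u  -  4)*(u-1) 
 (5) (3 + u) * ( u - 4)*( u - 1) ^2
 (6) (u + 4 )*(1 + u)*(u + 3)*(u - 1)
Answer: 4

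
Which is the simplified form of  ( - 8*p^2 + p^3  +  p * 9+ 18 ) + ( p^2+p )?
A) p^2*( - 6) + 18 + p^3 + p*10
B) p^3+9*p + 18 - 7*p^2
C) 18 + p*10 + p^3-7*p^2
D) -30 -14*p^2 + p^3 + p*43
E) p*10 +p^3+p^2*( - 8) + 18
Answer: C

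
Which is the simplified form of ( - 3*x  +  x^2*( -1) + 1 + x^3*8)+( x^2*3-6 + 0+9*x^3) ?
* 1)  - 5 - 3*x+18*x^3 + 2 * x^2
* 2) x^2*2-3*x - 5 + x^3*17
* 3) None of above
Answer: 2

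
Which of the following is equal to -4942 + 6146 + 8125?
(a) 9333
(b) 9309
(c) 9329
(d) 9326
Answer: c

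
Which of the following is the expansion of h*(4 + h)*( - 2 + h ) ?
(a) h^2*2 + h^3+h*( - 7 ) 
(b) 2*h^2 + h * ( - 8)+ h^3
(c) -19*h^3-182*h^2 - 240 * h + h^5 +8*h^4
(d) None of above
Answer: b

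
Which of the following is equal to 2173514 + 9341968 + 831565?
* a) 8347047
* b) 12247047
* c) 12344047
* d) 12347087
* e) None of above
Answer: e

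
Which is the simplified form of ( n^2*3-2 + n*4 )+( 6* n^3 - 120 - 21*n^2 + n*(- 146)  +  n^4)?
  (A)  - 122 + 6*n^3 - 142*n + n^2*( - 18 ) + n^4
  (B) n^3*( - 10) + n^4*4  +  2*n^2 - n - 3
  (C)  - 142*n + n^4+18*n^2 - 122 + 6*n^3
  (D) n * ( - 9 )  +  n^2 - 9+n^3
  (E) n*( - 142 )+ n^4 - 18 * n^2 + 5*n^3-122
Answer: A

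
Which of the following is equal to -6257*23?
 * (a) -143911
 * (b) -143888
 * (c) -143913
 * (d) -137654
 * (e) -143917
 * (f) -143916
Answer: a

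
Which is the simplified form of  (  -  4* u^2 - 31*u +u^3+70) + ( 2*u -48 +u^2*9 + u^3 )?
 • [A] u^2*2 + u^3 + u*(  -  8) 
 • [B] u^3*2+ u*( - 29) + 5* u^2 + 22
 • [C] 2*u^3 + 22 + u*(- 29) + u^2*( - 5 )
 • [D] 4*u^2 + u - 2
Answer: B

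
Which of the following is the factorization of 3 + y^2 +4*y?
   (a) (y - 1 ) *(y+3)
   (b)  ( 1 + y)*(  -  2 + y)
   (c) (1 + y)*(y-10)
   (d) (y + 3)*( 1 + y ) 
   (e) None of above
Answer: d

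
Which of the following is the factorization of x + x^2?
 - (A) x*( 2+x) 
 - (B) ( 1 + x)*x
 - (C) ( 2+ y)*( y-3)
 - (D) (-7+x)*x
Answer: B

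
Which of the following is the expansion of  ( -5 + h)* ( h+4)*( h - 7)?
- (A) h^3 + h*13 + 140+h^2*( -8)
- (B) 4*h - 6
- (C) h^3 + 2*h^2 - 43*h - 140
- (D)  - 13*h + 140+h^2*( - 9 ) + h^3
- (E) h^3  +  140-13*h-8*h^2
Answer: E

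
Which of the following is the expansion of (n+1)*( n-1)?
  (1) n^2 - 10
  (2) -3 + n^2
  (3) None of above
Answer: 3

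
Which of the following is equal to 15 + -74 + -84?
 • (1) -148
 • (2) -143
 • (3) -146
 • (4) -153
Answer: 2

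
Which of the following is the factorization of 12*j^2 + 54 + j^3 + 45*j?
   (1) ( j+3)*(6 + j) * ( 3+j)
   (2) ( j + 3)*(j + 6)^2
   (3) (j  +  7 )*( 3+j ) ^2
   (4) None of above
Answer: 1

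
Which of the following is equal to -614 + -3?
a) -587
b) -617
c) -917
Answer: b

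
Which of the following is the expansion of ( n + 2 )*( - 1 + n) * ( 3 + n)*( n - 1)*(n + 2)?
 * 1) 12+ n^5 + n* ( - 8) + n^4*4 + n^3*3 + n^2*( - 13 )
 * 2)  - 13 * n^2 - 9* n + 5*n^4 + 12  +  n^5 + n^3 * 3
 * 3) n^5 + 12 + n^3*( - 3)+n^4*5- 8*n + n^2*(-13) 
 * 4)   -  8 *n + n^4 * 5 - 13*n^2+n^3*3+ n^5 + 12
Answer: 4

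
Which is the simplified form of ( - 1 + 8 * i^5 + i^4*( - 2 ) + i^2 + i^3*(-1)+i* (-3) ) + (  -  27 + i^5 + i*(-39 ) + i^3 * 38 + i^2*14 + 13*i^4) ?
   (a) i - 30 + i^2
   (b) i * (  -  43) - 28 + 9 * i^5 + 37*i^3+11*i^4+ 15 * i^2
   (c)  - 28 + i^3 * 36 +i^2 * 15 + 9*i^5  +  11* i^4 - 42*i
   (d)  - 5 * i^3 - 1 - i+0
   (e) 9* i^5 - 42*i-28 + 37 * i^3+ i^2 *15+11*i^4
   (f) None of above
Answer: e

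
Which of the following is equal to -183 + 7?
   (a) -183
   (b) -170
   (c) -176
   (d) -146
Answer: c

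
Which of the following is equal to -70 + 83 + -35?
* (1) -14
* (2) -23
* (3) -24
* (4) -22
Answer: 4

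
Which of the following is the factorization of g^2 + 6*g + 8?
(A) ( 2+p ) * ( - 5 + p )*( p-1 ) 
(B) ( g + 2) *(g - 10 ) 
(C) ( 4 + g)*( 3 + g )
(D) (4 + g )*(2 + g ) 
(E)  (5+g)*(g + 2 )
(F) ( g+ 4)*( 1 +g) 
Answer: D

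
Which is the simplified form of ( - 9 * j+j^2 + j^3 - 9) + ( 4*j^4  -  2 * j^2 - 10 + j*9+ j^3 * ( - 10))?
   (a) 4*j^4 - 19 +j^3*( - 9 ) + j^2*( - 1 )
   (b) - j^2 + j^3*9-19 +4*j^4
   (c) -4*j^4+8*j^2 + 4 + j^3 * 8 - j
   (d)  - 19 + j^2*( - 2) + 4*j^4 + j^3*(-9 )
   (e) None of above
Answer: a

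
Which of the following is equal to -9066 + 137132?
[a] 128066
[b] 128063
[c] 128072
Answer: a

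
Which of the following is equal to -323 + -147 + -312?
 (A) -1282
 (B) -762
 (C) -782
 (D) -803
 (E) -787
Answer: C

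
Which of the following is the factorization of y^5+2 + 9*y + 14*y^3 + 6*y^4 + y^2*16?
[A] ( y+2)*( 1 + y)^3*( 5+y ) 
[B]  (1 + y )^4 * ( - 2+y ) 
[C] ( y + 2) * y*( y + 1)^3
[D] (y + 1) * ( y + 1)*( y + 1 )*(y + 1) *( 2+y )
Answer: D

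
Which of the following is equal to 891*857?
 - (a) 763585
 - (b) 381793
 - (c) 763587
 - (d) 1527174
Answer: c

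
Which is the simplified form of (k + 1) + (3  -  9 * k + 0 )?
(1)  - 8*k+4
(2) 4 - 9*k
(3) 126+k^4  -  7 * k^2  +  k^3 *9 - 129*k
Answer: 1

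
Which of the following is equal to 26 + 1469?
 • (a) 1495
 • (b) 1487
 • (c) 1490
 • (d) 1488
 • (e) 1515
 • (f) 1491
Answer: a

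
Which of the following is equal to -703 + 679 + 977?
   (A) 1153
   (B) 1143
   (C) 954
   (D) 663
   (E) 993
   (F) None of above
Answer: F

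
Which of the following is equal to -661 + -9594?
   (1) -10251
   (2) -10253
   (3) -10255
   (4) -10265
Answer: 3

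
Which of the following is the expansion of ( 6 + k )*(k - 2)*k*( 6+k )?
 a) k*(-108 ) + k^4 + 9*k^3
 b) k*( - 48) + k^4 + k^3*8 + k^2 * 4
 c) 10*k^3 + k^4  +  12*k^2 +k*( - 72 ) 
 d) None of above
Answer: c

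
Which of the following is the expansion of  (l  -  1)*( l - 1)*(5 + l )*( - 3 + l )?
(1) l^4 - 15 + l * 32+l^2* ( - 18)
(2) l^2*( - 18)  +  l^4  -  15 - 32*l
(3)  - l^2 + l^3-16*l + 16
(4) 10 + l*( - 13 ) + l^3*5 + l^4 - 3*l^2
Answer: 1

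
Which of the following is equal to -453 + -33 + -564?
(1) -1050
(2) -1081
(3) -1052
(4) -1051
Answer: 1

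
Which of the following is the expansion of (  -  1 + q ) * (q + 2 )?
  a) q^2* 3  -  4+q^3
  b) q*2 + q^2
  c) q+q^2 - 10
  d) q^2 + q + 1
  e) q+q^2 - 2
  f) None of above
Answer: e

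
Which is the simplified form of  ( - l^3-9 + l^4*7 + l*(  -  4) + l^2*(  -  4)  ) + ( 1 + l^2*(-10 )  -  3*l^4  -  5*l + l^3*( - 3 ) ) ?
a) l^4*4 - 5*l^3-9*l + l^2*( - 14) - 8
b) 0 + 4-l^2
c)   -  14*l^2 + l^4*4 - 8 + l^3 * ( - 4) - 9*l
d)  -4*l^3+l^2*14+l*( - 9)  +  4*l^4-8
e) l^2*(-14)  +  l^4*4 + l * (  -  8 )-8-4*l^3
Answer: c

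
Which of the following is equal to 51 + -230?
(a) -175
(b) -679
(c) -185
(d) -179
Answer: d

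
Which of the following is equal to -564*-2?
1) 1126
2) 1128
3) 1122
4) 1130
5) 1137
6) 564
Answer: 2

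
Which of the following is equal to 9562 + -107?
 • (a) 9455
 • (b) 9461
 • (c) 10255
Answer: a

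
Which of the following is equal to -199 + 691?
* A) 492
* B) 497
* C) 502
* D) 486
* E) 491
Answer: A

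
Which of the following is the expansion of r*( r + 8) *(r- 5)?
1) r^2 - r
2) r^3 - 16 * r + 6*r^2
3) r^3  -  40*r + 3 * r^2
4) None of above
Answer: 3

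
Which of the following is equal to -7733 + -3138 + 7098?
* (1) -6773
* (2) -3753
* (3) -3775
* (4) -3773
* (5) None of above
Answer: 4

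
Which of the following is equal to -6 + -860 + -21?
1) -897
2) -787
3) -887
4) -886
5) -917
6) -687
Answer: 3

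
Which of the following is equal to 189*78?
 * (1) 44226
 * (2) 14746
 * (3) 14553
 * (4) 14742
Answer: 4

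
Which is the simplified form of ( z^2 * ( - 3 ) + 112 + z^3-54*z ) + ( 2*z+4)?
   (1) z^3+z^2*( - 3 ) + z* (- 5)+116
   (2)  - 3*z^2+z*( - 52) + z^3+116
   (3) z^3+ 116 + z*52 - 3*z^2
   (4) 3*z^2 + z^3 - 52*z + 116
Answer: 2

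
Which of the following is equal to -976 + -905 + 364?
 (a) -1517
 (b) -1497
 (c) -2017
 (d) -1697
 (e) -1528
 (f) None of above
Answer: a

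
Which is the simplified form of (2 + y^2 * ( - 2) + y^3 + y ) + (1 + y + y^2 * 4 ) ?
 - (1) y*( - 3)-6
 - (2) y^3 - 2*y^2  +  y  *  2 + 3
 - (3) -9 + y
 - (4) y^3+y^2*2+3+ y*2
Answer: 4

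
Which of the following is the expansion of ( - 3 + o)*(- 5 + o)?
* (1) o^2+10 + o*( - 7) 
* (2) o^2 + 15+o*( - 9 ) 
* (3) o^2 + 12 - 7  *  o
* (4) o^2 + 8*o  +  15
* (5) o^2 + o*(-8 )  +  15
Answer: 5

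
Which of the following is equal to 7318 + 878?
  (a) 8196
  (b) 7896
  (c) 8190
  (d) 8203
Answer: a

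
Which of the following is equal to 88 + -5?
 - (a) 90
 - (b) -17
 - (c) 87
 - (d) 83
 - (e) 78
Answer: d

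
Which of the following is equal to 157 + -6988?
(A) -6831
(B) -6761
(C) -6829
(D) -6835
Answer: A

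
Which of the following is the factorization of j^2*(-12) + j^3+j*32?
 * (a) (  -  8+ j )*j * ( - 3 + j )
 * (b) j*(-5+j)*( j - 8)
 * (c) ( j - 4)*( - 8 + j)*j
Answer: c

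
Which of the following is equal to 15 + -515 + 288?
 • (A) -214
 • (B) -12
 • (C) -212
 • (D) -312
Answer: C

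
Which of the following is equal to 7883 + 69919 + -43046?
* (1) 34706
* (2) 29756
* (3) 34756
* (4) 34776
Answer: 3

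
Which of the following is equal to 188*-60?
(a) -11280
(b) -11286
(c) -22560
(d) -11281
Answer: a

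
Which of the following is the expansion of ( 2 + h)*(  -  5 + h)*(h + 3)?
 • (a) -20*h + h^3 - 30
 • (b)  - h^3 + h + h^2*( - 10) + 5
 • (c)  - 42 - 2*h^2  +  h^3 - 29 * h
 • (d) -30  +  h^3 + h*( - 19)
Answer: d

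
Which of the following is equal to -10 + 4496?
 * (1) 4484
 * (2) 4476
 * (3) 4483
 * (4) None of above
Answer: 4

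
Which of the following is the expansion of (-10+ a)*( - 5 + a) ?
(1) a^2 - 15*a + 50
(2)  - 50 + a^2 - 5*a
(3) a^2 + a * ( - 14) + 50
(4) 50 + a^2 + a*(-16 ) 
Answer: 1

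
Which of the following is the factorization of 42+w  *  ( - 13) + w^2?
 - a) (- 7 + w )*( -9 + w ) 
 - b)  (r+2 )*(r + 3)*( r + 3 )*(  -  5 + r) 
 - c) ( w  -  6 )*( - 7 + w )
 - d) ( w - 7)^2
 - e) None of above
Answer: c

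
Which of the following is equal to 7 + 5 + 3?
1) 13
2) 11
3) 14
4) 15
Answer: 4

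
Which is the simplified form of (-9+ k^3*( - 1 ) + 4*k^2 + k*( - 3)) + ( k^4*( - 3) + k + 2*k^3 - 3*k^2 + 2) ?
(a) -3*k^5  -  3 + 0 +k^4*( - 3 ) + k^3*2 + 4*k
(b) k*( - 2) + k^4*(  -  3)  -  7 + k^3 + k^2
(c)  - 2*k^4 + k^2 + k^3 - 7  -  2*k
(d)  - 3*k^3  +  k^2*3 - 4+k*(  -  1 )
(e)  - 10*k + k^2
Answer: b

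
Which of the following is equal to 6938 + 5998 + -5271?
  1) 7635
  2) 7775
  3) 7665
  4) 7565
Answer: 3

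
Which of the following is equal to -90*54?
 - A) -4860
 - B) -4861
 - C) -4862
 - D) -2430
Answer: A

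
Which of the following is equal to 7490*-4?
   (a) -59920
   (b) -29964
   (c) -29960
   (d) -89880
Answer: c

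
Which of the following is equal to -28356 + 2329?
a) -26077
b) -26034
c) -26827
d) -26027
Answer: d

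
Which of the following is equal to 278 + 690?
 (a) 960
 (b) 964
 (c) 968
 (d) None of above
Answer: c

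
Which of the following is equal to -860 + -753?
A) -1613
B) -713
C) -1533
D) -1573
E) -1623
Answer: A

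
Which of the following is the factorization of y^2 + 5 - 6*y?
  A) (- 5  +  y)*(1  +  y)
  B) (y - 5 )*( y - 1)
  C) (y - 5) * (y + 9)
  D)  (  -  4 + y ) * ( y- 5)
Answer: B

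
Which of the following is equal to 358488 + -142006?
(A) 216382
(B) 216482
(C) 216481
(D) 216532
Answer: B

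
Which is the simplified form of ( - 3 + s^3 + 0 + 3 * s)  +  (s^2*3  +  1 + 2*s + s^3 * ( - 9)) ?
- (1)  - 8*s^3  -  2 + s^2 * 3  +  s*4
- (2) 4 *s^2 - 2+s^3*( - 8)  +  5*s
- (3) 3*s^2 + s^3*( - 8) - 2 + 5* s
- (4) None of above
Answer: 3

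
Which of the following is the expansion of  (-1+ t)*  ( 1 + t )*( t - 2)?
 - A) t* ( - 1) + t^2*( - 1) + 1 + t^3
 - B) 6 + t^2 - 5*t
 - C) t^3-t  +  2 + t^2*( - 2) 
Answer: C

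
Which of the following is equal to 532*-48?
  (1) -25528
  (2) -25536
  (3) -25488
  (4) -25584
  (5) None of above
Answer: 2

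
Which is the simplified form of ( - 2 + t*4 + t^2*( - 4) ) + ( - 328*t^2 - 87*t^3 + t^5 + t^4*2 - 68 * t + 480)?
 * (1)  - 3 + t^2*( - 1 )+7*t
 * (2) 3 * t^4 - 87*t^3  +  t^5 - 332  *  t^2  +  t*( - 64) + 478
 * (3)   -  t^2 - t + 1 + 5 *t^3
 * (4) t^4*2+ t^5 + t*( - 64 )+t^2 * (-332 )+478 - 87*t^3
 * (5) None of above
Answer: 4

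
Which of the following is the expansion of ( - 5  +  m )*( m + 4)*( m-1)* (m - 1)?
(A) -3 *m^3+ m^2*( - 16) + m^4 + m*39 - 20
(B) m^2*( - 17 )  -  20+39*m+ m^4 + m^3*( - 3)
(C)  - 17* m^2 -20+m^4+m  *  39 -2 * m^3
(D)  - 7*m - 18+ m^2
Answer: B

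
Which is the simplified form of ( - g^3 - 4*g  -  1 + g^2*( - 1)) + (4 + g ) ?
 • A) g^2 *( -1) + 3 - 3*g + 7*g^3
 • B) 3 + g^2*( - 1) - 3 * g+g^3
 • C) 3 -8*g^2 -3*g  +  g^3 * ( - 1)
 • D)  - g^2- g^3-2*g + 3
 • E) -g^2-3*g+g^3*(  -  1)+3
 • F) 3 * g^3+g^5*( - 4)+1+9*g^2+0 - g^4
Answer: E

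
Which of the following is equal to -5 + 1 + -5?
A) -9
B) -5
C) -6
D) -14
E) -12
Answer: A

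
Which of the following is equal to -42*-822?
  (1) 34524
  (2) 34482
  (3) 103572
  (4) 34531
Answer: 1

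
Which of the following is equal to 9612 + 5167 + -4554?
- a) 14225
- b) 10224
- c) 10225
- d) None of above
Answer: c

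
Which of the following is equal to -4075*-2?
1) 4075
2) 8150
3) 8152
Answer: 2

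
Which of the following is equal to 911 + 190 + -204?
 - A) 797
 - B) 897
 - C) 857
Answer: B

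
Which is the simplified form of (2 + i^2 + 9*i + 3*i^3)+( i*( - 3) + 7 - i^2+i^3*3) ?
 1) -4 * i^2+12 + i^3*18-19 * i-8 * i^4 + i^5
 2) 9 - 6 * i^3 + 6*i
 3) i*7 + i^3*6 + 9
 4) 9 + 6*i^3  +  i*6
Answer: 4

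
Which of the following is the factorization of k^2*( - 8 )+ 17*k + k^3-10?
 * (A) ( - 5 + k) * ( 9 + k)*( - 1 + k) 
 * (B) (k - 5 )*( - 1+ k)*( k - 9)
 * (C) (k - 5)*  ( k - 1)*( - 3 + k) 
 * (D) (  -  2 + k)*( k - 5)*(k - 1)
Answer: D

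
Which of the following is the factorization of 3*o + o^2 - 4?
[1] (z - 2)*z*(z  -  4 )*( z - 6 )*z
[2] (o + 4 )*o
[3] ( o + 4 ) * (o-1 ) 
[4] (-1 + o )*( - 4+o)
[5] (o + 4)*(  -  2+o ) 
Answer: 3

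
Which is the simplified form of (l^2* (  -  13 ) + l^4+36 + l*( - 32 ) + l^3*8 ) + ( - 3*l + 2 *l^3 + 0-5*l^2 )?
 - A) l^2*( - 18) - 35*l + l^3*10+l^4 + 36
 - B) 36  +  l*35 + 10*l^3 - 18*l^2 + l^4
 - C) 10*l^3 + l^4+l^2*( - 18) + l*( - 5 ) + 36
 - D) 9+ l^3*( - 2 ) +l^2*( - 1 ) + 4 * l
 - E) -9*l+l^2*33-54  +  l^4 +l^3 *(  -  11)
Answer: A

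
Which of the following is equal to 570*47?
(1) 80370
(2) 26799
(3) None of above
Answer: 3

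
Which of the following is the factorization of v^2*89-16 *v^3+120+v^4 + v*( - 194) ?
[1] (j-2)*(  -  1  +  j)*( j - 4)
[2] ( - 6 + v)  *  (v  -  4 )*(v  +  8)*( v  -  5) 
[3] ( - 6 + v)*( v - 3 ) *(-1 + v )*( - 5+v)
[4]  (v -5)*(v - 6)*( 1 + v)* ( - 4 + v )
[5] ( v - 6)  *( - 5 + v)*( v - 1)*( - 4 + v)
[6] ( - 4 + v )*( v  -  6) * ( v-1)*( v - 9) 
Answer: 5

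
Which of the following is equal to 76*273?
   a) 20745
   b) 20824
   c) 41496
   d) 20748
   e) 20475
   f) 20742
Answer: d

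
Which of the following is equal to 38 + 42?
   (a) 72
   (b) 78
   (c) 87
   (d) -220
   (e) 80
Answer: e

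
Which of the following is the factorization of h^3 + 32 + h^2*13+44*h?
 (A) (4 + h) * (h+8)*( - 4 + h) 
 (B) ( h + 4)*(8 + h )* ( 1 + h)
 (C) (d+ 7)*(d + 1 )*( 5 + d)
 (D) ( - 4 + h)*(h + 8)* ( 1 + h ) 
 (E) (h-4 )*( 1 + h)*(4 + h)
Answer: B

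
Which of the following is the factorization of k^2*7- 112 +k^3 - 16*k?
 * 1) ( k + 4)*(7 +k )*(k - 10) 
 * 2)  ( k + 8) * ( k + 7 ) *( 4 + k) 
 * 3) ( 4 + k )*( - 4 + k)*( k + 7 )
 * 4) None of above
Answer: 3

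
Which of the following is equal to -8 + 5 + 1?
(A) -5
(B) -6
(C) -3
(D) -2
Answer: D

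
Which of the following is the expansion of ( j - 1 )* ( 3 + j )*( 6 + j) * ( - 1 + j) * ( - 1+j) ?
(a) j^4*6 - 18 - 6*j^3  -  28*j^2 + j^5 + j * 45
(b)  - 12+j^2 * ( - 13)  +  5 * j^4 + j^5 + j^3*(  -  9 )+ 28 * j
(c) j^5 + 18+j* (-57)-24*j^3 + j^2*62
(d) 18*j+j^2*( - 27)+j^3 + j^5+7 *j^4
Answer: a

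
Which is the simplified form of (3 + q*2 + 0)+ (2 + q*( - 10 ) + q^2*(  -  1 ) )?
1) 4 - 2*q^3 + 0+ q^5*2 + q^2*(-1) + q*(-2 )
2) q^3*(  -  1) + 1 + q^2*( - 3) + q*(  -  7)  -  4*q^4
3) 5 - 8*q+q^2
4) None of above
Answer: 4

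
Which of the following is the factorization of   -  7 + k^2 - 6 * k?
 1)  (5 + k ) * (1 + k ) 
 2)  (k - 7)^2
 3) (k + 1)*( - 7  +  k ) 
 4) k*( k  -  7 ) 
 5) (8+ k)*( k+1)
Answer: 3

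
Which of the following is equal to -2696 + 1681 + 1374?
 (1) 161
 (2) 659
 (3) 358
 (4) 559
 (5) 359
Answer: 5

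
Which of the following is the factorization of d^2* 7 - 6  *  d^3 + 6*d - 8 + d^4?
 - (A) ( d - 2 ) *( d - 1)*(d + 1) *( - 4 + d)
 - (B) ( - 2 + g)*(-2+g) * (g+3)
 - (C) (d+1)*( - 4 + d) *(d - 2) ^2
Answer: A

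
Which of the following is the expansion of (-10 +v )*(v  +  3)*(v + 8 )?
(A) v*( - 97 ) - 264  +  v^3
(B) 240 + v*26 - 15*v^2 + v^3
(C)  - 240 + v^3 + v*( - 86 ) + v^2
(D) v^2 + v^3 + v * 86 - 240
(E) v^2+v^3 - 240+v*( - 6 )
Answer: C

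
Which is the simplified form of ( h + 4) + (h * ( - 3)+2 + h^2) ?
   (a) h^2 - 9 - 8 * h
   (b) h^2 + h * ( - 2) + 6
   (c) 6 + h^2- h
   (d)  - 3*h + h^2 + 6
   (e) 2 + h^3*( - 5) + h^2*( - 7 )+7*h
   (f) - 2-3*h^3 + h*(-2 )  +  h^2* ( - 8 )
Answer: b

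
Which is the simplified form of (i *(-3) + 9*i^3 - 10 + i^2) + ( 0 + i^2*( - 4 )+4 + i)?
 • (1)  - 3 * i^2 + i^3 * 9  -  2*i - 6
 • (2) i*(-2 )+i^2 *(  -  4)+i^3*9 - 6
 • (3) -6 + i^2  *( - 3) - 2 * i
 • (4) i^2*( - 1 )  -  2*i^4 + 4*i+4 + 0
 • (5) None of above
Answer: 1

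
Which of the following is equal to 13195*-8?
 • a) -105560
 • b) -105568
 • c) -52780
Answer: a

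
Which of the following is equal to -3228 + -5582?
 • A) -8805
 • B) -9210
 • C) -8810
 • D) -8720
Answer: C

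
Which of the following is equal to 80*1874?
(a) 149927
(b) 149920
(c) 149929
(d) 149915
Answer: b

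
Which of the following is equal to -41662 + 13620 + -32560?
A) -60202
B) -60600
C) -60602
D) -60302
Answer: C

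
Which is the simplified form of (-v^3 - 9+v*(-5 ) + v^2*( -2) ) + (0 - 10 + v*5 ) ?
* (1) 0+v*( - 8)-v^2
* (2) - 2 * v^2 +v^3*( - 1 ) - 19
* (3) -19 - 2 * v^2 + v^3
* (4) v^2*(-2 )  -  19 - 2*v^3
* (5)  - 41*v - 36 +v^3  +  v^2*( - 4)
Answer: 2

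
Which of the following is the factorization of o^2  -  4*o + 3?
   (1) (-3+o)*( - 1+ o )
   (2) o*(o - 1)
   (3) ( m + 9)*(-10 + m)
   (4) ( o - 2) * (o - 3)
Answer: 1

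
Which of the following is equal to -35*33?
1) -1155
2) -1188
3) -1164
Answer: 1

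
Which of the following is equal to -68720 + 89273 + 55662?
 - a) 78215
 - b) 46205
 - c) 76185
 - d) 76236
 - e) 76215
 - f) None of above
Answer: e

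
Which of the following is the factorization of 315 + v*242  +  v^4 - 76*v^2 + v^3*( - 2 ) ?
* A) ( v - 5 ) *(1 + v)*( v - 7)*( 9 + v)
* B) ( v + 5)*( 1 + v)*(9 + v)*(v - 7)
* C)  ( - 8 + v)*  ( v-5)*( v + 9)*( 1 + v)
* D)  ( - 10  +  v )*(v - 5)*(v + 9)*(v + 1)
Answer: A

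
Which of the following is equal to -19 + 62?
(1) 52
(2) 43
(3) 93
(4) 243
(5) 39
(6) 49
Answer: 2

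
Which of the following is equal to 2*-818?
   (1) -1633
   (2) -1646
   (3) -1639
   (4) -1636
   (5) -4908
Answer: 4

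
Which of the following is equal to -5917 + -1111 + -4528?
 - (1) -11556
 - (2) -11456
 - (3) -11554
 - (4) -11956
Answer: 1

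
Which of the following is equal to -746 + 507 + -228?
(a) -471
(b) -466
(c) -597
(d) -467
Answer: d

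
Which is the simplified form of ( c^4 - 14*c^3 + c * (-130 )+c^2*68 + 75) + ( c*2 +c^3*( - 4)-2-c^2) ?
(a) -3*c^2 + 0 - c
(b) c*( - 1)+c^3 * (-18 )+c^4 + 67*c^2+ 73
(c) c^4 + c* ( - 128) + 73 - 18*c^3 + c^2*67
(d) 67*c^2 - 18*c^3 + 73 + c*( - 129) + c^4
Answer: c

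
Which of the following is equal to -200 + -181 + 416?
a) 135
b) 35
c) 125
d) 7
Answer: b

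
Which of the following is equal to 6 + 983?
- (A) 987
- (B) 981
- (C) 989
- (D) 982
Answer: C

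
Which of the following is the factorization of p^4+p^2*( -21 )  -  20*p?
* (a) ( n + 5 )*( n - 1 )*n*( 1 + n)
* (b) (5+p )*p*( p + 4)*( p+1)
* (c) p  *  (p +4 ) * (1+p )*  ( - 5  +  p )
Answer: c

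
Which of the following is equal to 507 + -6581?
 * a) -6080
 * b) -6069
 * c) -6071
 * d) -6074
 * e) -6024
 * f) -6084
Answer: d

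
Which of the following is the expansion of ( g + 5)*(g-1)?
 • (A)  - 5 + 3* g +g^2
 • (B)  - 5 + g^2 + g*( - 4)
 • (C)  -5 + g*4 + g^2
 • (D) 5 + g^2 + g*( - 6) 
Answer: C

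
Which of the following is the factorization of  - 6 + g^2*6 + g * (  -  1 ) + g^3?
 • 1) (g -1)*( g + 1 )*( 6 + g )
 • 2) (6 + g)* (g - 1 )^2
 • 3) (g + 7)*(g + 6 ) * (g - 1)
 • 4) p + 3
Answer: 1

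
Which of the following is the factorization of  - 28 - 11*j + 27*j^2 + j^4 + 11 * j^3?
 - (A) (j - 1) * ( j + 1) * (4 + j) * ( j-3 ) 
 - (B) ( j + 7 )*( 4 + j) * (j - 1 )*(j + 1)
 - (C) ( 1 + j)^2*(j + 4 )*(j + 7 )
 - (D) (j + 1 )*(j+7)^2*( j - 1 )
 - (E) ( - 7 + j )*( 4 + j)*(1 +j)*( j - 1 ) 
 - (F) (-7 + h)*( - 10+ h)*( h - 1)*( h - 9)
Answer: B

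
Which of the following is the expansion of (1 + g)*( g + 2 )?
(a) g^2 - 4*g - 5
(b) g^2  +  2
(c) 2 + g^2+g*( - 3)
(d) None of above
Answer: d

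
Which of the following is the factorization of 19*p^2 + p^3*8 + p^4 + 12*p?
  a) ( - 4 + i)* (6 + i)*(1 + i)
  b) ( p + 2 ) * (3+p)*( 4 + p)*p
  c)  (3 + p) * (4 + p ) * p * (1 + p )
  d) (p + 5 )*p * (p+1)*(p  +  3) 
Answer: c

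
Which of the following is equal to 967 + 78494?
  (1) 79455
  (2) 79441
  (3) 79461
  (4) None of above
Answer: 3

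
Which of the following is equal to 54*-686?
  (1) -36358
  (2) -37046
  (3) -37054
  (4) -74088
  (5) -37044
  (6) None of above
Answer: 5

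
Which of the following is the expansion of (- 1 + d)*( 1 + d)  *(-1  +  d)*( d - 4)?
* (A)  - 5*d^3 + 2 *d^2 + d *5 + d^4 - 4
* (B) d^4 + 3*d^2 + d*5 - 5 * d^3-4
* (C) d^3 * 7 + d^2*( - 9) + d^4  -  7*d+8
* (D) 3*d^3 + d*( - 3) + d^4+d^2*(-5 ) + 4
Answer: B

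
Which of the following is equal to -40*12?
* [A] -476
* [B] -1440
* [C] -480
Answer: C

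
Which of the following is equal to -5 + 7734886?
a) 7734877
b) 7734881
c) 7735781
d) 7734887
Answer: b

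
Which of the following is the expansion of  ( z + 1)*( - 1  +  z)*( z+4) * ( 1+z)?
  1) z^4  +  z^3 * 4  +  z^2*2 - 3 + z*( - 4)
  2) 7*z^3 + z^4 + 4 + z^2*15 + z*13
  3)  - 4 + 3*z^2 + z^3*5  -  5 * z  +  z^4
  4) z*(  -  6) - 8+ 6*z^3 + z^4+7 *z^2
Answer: 3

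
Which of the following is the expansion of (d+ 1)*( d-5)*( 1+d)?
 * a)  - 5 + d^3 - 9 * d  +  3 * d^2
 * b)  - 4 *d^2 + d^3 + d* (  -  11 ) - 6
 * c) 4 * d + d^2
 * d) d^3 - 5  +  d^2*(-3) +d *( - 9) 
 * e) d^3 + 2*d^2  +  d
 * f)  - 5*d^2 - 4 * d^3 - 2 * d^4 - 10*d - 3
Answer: d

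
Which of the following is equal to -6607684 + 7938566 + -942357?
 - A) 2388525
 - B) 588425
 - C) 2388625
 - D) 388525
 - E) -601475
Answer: D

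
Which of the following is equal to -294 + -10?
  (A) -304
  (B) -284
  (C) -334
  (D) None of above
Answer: A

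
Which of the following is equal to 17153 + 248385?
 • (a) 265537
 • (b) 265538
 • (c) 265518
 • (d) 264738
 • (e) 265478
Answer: b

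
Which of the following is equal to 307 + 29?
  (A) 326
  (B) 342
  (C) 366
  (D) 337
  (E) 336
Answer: E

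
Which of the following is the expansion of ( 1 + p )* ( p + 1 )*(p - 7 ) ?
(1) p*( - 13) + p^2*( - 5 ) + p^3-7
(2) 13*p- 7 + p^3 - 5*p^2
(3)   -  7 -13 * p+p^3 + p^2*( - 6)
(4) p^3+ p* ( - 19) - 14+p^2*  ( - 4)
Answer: 1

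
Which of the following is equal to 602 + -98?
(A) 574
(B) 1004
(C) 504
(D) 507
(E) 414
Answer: C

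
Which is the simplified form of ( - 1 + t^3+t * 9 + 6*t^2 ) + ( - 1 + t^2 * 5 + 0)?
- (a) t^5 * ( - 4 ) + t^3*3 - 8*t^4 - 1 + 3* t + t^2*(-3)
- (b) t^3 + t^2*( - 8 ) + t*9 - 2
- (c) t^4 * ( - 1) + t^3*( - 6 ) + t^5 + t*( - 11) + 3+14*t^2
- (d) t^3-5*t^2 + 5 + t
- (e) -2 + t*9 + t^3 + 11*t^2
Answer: e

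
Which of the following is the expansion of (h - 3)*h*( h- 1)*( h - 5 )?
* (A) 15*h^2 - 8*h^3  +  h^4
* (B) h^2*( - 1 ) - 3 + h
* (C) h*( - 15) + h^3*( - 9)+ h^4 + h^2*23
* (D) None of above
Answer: C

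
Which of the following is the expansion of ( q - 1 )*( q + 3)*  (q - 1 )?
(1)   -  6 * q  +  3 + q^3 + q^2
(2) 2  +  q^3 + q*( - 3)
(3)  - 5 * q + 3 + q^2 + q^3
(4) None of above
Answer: 3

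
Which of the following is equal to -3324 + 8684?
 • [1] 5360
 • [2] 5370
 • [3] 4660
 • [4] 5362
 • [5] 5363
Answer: 1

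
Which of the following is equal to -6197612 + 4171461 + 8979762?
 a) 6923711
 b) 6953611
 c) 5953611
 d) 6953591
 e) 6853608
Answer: b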